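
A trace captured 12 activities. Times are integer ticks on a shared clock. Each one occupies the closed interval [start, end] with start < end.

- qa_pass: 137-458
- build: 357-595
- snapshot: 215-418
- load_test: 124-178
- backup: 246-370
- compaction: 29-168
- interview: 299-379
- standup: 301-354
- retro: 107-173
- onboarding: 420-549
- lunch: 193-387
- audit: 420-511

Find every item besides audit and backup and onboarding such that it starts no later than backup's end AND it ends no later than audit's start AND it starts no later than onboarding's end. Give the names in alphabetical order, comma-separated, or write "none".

compaction, interview, load_test, lunch, retro, snapshot, standup

Conditions: its start is no later than backup's end (X.start <= 370) AND its end is no later than audit's start (X.end <= 420) AND its start is no later than onboarding's end (X.start <= 549).
build: start 357 <= 370? ✓; end 595 <= 420? ✗; start 357 <= 549? ✓ → no.
compaction: start 29 <= 370? ✓; end 168 <= 420? ✓; start 29 <= 549? ✓ → yes.
interview: start 299 <= 370? ✓; end 379 <= 420? ✓; start 299 <= 549? ✓ → yes.
load_test: start 124 <= 370? ✓; end 178 <= 420? ✓; start 124 <= 549? ✓ → yes.
lunch: start 193 <= 370? ✓; end 387 <= 420? ✓; start 193 <= 549? ✓ → yes.
qa_pass: start 137 <= 370? ✓; end 458 <= 420? ✗; start 137 <= 549? ✓ → no.
retro: start 107 <= 370? ✓; end 173 <= 420? ✓; start 107 <= 549? ✓ → yes.
snapshot: start 215 <= 370? ✓; end 418 <= 420? ✓; start 215 <= 549? ✓ → yes.
standup: start 301 <= 370? ✓; end 354 <= 420? ✓; start 301 <= 549? ✓ → yes.
Result: compaction, interview, load_test, lunch, retro, snapshot, standup.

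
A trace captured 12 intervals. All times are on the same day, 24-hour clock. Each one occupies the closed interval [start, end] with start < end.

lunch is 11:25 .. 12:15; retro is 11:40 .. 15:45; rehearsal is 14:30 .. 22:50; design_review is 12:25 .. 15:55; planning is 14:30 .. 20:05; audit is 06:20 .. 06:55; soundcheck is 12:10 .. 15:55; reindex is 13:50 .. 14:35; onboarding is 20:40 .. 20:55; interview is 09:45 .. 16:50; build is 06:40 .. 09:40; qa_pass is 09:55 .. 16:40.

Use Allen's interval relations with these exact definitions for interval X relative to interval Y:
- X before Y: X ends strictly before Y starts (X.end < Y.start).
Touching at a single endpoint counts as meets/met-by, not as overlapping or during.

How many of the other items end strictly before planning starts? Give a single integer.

Target planning = [14:30, 20:05].
audit [06:20, 06:55] → before → counts.
build [06:40, 09:40] → before → counts.
design_review [12:25, 15:55] → overlaps → no.
interview [09:45, 16:50] → overlaps → no.
lunch [11:25, 12:15] → before → counts.
onboarding [20:40, 20:55] → after → no.
qa_pass [09:55, 16:40] → overlaps → no.
rehearsal [14:30, 22:50] → started-by → no.
reindex [13:50, 14:35] → overlaps → no.
retro [11:40, 15:45] → overlaps → no.
soundcheck [12:10, 15:55] → overlaps → no.
Total: 3.

3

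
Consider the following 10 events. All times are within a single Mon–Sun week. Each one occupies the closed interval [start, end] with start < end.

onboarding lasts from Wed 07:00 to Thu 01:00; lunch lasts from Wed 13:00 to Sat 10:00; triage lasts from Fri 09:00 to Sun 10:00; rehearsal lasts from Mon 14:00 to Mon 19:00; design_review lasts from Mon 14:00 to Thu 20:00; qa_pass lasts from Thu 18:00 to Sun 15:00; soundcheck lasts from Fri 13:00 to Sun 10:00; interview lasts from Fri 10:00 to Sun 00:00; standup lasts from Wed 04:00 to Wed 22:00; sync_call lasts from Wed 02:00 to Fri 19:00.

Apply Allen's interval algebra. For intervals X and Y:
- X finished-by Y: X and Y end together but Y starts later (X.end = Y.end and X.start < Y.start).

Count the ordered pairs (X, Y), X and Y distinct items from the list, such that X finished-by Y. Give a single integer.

1

Checking all 90 ordered pairs for relation 'finished-by'; matching pairs in alphabetical order:
(triage, soundcheck): triage finished-by soundcheck ✓
Count: 1.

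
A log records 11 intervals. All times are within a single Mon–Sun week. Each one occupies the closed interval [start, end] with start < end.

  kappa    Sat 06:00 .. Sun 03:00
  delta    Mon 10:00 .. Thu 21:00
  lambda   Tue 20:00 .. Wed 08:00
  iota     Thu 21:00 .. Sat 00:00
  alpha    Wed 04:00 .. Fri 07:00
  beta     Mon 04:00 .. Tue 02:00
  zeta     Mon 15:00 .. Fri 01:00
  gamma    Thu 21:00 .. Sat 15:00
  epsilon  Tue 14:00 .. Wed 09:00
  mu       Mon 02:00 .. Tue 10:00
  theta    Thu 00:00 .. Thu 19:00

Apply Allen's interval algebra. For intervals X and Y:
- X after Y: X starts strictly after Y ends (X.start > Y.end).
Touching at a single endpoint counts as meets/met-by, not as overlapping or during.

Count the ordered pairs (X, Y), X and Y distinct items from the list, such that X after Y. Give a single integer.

Checking all 110 ordered pairs for relation 'after'; matching pairs in alphabetical order:
(alpha, beta): alpha after beta ✓
(alpha, mu): alpha after mu ✓
(epsilon, beta): epsilon after beta ✓
(epsilon, mu): epsilon after mu ✓
(gamma, beta): gamma after beta ✓
(gamma, epsilon): gamma after epsilon ✓
(gamma, lambda): gamma after lambda ✓
(gamma, mu): gamma after mu ✓
(gamma, theta): gamma after theta ✓
(iota, beta): iota after beta ✓
(iota, epsilon): iota after epsilon ✓
(iota, lambda): iota after lambda ✓
(iota, mu): iota after mu ✓
(iota, theta): iota after theta ✓
(kappa, alpha): kappa after alpha ✓
(kappa, beta): kappa after beta ✓
(kappa, delta): kappa after delta ✓
(kappa, epsilon): kappa after epsilon ✓
(kappa, iota): kappa after iota ✓
(kappa, lambda): kappa after lambda ✓
(kappa, mu): kappa after mu ✓
(kappa, theta): kappa after theta ✓
(kappa, zeta): kappa after zeta ✓
(lambda, beta): lambda after beta ✓
... plus 5 further pairs not listed.
Count: 29.

29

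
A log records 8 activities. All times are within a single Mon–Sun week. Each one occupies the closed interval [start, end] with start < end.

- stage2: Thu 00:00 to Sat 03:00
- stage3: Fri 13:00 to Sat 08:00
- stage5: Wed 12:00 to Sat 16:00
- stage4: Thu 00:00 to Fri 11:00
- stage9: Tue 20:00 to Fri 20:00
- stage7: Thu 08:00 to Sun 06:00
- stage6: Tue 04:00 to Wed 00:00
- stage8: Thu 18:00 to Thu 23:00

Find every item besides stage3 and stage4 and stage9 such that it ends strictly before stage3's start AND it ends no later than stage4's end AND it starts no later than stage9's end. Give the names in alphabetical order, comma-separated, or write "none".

stage6, stage8

Conditions: its end is strictly before stage3's start (X.end < Fri 13:00) AND its end is no later than stage4's end (X.end <= Fri 11:00) AND its start is no later than stage9's end (X.start <= Fri 20:00).
stage2: end Sat 03:00 < Fri 13:00? ✗; end Sat 03:00 <= Fri 11:00? ✗; start Thu 00:00 <= Fri 20:00? ✓ → no.
stage5: end Sat 16:00 < Fri 13:00? ✗; end Sat 16:00 <= Fri 11:00? ✗; start Wed 12:00 <= Fri 20:00? ✓ → no.
stage6: end Wed 00:00 < Fri 13:00? ✓; end Wed 00:00 <= Fri 11:00? ✓; start Tue 04:00 <= Fri 20:00? ✓ → yes.
stage7: end Sun 06:00 < Fri 13:00? ✗; end Sun 06:00 <= Fri 11:00? ✗; start Thu 08:00 <= Fri 20:00? ✓ → no.
stage8: end Thu 23:00 < Fri 13:00? ✓; end Thu 23:00 <= Fri 11:00? ✓; start Thu 18:00 <= Fri 20:00? ✓ → yes.
Result: stage6, stage8.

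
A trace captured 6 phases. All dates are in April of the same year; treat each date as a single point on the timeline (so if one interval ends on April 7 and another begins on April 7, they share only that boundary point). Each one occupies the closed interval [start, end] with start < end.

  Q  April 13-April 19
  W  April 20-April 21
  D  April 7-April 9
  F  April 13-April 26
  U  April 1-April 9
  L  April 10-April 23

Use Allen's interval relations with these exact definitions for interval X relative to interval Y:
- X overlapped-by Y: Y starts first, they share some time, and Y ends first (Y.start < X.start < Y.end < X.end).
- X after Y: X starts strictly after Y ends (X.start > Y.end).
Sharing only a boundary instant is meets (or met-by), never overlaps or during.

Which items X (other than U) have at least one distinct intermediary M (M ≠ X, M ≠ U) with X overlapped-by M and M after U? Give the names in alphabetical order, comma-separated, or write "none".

Target U = [April 1, April 9].
Intermediaries M with M after U: F, L, Q, W.
Via F — items with X overlapped-by F: none.
Via L — items with X overlapped-by L: F.
Via Q — items with X overlapped-by Q: none.
Via W — items with X overlapped-by W: none.
Union: F.

F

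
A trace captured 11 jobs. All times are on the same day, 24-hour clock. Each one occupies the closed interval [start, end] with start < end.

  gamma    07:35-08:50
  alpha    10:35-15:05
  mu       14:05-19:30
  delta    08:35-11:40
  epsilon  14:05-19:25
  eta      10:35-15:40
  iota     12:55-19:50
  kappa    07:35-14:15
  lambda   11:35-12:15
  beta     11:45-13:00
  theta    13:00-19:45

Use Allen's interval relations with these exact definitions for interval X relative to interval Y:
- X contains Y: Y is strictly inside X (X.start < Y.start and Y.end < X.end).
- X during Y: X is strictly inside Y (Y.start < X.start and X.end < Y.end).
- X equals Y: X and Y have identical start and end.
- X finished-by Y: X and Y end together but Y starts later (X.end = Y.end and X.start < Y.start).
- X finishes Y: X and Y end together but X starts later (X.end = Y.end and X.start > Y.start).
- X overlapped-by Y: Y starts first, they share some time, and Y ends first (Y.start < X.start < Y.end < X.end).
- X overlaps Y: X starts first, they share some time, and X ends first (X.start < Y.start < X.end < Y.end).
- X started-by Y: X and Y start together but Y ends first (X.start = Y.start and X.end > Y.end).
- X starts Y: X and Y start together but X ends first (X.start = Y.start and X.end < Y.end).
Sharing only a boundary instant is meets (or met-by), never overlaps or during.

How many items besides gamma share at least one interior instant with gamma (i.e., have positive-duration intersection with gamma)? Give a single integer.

Target gamma = [07:35, 08:50].
alpha [10:35, 15:05] → after → no.
beta [11:45, 13:00] → after → no.
delta [08:35, 11:40] → overlapped-by → counts.
epsilon [14:05, 19:25] → after → no.
eta [10:35, 15:40] → after → no.
iota [12:55, 19:50] → after → no.
kappa [07:35, 14:15] → started-by → counts.
lambda [11:35, 12:15] → after → no.
mu [14:05, 19:30] → after → no.
theta [13:00, 19:45] → after → no.
Total: 2.

2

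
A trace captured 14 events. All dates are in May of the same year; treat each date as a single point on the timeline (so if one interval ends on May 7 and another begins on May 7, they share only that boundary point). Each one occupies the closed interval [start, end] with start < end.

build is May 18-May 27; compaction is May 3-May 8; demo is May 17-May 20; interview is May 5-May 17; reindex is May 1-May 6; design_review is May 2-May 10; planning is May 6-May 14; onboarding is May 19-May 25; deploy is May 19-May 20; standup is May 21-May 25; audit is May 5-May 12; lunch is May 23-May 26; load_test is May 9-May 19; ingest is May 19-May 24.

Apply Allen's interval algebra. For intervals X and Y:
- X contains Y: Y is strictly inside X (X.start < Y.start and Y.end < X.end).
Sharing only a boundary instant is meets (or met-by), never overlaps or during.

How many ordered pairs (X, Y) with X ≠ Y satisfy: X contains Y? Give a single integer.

Checking all 182 ordered pairs for relation 'contains'; matching pairs in alphabetical order:
(build, deploy): build contains deploy ✓
(build, ingest): build contains ingest ✓
(build, lunch): build contains lunch ✓
(build, onboarding): build contains onboarding ✓
(build, standup): build contains standup ✓
(design_review, compaction): design_review contains compaction ✓
(interview, planning): interview contains planning ✓
Count: 7.

7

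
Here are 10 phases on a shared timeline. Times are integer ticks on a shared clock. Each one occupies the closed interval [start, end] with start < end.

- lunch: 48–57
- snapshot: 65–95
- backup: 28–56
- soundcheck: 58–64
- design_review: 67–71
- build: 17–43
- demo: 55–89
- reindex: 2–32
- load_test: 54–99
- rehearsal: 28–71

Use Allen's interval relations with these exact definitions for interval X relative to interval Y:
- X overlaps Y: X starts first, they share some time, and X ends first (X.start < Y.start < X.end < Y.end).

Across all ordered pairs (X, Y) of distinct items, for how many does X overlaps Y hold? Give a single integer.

Checking all 90 ordered pairs for relation 'overlaps'; matching pairs in alphabetical order:
(backup, demo): backup overlaps demo ✓
(backup, load_test): backup overlaps load_test ✓
(backup, lunch): backup overlaps lunch ✓
(build, backup): build overlaps backup ✓
(build, rehearsal): build overlaps rehearsal ✓
(demo, snapshot): demo overlaps snapshot ✓
(lunch, demo): lunch overlaps demo ✓
(lunch, load_test): lunch overlaps load_test ✓
(rehearsal, demo): rehearsal overlaps demo ✓
(rehearsal, load_test): rehearsal overlaps load_test ✓
(rehearsal, snapshot): rehearsal overlaps snapshot ✓
(reindex, backup): reindex overlaps backup ✓
(reindex, build): reindex overlaps build ✓
(reindex, rehearsal): reindex overlaps rehearsal ✓
Count: 14.

14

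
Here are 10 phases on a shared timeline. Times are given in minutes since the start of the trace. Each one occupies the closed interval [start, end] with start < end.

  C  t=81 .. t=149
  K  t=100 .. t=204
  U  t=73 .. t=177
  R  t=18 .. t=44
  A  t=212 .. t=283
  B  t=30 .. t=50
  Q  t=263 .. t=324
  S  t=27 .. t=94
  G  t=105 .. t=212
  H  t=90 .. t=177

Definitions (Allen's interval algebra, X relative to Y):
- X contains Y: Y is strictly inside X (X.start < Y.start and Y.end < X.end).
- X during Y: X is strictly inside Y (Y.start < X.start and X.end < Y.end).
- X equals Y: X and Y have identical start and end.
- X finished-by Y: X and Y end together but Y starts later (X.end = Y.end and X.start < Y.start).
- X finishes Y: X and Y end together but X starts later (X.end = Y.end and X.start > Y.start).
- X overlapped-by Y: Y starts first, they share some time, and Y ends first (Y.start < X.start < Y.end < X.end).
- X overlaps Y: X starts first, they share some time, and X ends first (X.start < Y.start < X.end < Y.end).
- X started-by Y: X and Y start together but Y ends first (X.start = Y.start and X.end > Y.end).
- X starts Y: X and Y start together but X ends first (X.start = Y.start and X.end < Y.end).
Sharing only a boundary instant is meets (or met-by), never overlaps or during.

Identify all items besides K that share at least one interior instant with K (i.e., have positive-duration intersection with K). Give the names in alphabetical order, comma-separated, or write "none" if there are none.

C, G, H, U

Target K = [t=100, t=204].
A [t=212, t=283] → after → no.
B [t=30, t=50] → before → no.
C [t=81, t=149] → overlaps → yes.
G [t=105, t=212] → overlapped-by → yes.
H [t=90, t=177] → overlaps → yes.
Q [t=263, t=324] → after → no.
R [t=18, t=44] → before → no.
S [t=27, t=94] → before → no.
U [t=73, t=177] → overlaps → yes.
Result: C, G, H, U.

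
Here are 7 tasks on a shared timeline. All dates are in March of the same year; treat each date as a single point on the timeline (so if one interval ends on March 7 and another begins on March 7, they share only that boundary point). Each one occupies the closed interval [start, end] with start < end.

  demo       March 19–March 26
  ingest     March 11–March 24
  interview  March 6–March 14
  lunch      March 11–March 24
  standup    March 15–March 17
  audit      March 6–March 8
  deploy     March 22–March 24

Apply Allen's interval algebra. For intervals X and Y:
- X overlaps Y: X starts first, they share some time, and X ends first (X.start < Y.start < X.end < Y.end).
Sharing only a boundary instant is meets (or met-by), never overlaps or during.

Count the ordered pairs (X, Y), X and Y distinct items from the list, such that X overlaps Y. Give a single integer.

Checking all 42 ordered pairs for relation 'overlaps'; matching pairs in alphabetical order:
(ingest, demo): ingest overlaps demo ✓
(interview, ingest): interview overlaps ingest ✓
(interview, lunch): interview overlaps lunch ✓
(lunch, demo): lunch overlaps demo ✓
Count: 4.

4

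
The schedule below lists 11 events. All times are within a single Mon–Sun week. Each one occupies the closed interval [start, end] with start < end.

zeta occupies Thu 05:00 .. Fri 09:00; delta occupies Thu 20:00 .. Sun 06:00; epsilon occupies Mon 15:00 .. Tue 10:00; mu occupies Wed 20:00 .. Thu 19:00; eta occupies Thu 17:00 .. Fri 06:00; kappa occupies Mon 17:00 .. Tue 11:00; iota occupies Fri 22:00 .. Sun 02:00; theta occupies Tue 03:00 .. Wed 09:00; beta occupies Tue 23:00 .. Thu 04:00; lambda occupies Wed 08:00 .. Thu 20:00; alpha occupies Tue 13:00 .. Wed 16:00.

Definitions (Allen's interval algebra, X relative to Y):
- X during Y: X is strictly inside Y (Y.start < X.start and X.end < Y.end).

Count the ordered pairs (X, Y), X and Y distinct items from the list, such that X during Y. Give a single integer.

3

Checking all 110 ordered pairs for relation 'during'; matching pairs in alphabetical order:
(eta, zeta): eta during zeta ✓
(iota, delta): iota during delta ✓
(mu, lambda): mu during lambda ✓
Count: 3.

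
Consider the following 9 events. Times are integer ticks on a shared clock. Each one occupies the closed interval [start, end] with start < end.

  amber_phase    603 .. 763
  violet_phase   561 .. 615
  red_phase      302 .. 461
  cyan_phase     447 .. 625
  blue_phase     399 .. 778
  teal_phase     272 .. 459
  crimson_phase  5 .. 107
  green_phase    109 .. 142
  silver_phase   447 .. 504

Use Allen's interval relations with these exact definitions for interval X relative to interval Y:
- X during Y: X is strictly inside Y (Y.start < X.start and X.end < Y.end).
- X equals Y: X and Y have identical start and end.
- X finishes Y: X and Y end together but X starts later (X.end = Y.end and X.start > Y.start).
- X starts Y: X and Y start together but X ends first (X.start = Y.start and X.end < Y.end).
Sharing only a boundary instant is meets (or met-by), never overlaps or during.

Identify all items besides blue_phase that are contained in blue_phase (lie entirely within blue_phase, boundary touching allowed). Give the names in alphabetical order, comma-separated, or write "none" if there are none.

Target blue_phase = [399, 778].
amber_phase [603, 763] → during → yes.
crimson_phase [5, 107] → before → no.
cyan_phase [447, 625] → during → yes.
green_phase [109, 142] → before → no.
red_phase [302, 461] → overlaps → no.
silver_phase [447, 504] → during → yes.
teal_phase [272, 459] → overlaps → no.
violet_phase [561, 615] → during → yes.
Result: amber_phase, cyan_phase, silver_phase, violet_phase.

amber_phase, cyan_phase, silver_phase, violet_phase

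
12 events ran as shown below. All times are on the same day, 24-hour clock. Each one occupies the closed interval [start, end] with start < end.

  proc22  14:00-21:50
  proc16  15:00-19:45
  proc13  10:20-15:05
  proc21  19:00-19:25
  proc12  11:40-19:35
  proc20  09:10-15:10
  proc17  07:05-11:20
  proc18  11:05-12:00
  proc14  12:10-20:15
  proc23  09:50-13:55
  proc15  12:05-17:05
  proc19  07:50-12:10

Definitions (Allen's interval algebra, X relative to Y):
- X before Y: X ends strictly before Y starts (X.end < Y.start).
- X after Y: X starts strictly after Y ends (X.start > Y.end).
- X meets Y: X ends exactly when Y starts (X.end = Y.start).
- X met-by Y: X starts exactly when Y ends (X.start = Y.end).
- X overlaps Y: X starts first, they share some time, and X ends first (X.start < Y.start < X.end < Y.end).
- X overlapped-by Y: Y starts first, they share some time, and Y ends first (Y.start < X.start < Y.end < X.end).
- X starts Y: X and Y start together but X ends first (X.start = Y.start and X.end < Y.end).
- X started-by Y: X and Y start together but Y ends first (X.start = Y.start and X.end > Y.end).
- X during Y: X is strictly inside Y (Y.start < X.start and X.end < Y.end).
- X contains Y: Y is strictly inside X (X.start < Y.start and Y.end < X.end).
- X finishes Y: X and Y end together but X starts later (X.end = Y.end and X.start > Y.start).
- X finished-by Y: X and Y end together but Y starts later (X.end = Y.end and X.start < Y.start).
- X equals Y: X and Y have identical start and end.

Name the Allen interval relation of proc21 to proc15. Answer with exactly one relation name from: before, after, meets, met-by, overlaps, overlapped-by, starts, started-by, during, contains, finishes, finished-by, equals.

after

proc21 = [19:00, 19:25]; proc15 = [12:05, 17:05].
Compare endpoints: proc21.start > proc15.start, proc21.start > proc15.end, proc21.end > proc15.start, proc21.end > proc15.end.
That pattern is 'after'.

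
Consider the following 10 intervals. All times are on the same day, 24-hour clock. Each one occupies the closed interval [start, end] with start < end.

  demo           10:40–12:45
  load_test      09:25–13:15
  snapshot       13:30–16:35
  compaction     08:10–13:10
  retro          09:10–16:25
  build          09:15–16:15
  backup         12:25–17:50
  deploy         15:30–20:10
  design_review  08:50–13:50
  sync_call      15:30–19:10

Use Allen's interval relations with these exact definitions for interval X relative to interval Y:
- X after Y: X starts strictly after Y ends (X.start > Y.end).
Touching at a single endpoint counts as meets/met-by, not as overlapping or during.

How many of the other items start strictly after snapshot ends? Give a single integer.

Target snapshot = [13:30, 16:35].
backup [12:25, 17:50] → contains → no.
build [09:15, 16:15] → overlaps → no.
compaction [08:10, 13:10] → before → no.
demo [10:40, 12:45] → before → no.
deploy [15:30, 20:10] → overlapped-by → no.
design_review [08:50, 13:50] → overlaps → no.
load_test [09:25, 13:15] → before → no.
retro [09:10, 16:25] → overlaps → no.
sync_call [15:30, 19:10] → overlapped-by → no.
Total: 0.

0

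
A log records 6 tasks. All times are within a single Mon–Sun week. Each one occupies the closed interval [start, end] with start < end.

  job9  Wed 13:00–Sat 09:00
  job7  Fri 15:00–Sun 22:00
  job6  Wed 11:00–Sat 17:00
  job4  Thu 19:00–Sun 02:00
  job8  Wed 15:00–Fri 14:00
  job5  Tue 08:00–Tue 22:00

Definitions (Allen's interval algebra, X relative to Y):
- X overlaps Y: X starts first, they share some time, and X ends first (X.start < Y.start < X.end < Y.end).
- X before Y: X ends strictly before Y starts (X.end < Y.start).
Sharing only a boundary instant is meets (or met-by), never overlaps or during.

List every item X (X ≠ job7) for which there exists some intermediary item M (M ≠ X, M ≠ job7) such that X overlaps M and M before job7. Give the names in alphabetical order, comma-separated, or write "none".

Target job7 = [Fri 15:00, Sun 22:00].
Intermediaries M with M before job7: job5, job8.
Via job5 — items with X overlaps job5: none.
Via job8 — items with X overlaps job8: none.
Union: none.

none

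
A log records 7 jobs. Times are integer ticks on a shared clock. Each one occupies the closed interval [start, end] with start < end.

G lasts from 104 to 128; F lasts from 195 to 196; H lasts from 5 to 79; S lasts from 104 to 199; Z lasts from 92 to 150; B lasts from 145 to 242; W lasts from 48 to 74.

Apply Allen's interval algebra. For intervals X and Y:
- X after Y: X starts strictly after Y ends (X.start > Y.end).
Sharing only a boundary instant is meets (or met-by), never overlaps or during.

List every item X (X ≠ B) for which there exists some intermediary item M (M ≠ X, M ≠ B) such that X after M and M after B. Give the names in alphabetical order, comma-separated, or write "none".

Target B = [145, 242].
Intermediaries M with M after B: none.
Union: none.

none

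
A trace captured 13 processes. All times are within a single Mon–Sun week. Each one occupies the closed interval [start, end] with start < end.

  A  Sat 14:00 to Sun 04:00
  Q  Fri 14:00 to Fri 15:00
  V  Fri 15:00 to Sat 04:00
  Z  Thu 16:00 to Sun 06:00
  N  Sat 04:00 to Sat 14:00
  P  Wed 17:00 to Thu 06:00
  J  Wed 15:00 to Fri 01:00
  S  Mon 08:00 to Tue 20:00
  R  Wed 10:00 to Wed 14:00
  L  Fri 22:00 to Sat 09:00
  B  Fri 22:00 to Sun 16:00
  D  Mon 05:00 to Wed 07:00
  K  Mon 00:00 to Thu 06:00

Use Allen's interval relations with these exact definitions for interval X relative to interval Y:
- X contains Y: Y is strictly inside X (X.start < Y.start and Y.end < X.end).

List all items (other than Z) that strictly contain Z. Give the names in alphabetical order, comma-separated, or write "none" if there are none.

Target Z = [Thu 16:00, Sun 06:00].
A [Sat 14:00, Sun 04:00] → during → no.
B [Fri 22:00, Sun 16:00] → overlapped-by → no.
D [Mon 05:00, Wed 07:00] → before → no.
J [Wed 15:00, Fri 01:00] → overlaps → no.
K [Mon 00:00, Thu 06:00] → before → no.
L [Fri 22:00, Sat 09:00] → during → no.
N [Sat 04:00, Sat 14:00] → during → no.
P [Wed 17:00, Thu 06:00] → before → no.
Q [Fri 14:00, Fri 15:00] → during → no.
R [Wed 10:00, Wed 14:00] → before → no.
S [Mon 08:00, Tue 20:00] → before → no.
V [Fri 15:00, Sat 04:00] → during → no.
Result: none.

none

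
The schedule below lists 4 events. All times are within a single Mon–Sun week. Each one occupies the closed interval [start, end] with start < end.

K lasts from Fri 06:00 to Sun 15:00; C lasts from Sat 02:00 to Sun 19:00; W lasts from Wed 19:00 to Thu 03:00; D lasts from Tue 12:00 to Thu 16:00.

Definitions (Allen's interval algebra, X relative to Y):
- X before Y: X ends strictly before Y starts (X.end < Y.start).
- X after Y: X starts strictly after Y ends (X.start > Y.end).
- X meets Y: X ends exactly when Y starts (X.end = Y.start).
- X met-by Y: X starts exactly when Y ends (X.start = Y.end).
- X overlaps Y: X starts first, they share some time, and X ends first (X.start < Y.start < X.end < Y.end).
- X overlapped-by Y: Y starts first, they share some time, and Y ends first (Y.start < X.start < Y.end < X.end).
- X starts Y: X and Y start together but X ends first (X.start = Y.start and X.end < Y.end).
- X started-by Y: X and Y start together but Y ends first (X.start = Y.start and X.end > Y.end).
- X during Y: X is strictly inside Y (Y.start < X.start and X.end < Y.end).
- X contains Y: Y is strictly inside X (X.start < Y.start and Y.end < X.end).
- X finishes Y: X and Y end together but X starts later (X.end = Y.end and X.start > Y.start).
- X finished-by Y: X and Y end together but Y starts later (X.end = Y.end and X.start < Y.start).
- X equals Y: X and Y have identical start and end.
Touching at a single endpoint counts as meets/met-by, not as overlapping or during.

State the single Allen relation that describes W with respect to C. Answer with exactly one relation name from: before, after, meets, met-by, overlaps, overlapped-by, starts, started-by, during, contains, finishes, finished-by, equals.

W = [Wed 19:00, Thu 03:00]; C = [Sat 02:00, Sun 19:00].
Compare endpoints: W.start < C.start, W.start < C.end, W.end < C.start, W.end < C.end.
That pattern is 'before'.

before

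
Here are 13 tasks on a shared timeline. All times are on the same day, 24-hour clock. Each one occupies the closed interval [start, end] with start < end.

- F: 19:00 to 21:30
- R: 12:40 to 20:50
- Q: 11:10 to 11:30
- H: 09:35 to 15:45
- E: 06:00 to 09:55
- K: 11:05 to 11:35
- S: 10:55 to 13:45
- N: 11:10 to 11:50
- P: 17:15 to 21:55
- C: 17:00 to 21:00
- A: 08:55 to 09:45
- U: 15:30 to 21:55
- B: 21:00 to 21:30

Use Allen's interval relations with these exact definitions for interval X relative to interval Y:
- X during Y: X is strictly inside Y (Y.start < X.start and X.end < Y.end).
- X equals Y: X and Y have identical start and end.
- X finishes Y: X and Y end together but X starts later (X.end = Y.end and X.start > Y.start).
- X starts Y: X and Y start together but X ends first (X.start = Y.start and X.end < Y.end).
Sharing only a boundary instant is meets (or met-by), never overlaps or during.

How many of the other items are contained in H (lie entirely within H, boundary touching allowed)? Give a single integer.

4

Target H = [09:35, 15:45].
A [08:55, 09:45] → overlaps → no.
B [21:00, 21:30] → after → no.
C [17:00, 21:00] → after → no.
E [06:00, 09:55] → overlaps → no.
F [19:00, 21:30] → after → no.
K [11:05, 11:35] → during → counts.
N [11:10, 11:50] → during → counts.
P [17:15, 21:55] → after → no.
Q [11:10, 11:30] → during → counts.
R [12:40, 20:50] → overlapped-by → no.
S [10:55, 13:45] → during → counts.
U [15:30, 21:55] → overlapped-by → no.
Total: 4.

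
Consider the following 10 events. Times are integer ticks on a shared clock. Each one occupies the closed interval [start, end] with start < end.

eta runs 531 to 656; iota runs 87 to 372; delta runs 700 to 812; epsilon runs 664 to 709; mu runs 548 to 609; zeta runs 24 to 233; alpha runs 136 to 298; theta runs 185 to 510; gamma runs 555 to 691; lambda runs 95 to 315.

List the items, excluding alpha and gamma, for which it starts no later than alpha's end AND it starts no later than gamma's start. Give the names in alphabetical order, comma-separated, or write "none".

iota, lambda, theta, zeta

Conditions: its start is no later than alpha's end (X.start <= 298) AND its start is no later than gamma's start (X.start <= 555).
delta: start 700 <= 298? ✗; start 700 <= 555? ✗ → no.
epsilon: start 664 <= 298? ✗; start 664 <= 555? ✗ → no.
eta: start 531 <= 298? ✗; start 531 <= 555? ✓ → no.
iota: start 87 <= 298? ✓; start 87 <= 555? ✓ → yes.
lambda: start 95 <= 298? ✓; start 95 <= 555? ✓ → yes.
mu: start 548 <= 298? ✗; start 548 <= 555? ✓ → no.
theta: start 185 <= 298? ✓; start 185 <= 555? ✓ → yes.
zeta: start 24 <= 298? ✓; start 24 <= 555? ✓ → yes.
Result: iota, lambda, theta, zeta.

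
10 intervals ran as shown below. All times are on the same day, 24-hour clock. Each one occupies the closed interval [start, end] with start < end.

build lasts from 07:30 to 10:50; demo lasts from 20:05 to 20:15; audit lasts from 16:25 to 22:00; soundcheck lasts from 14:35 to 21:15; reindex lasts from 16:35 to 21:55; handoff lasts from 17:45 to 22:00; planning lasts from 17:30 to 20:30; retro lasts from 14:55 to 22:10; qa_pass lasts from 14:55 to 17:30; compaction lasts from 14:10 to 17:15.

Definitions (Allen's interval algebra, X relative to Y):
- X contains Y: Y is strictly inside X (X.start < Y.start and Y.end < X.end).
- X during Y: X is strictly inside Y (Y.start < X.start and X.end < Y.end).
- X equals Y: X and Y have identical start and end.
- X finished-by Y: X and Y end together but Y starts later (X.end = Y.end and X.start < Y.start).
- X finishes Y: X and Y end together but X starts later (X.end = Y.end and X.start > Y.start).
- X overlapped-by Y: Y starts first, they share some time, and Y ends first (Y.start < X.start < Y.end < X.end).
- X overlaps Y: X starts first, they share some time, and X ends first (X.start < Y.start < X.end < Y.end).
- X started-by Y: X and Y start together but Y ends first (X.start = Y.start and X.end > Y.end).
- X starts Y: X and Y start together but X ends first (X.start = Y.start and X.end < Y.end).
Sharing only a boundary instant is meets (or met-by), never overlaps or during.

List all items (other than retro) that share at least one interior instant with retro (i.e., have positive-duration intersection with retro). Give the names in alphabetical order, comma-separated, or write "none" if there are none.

audit, compaction, demo, handoff, planning, qa_pass, reindex, soundcheck

Target retro = [14:55, 22:10].
audit [16:25, 22:00] → during → yes.
build [07:30, 10:50] → before → no.
compaction [14:10, 17:15] → overlaps → yes.
demo [20:05, 20:15] → during → yes.
handoff [17:45, 22:00] → during → yes.
planning [17:30, 20:30] → during → yes.
qa_pass [14:55, 17:30] → starts → yes.
reindex [16:35, 21:55] → during → yes.
soundcheck [14:35, 21:15] → overlaps → yes.
Result: audit, compaction, demo, handoff, planning, qa_pass, reindex, soundcheck.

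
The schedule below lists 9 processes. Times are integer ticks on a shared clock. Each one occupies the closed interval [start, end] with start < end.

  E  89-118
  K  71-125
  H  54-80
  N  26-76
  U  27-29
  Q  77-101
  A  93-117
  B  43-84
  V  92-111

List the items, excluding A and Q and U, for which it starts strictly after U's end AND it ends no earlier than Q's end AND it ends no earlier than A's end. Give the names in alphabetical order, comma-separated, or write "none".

Conditions: its start is strictly after U's end (X.start > 29) AND its end is no earlier than Q's end (X.end >= 101) AND its end is no earlier than A's end (X.end >= 117).
B: start 43 > 29? ✓; end 84 >= 101? ✗; end 84 >= 117? ✗ → no.
E: start 89 > 29? ✓; end 118 >= 101? ✓; end 118 >= 117? ✓ → yes.
H: start 54 > 29? ✓; end 80 >= 101? ✗; end 80 >= 117? ✗ → no.
K: start 71 > 29? ✓; end 125 >= 101? ✓; end 125 >= 117? ✓ → yes.
N: start 26 > 29? ✗; end 76 >= 101? ✗; end 76 >= 117? ✗ → no.
V: start 92 > 29? ✓; end 111 >= 101? ✓; end 111 >= 117? ✗ → no.
Result: E, K.

E, K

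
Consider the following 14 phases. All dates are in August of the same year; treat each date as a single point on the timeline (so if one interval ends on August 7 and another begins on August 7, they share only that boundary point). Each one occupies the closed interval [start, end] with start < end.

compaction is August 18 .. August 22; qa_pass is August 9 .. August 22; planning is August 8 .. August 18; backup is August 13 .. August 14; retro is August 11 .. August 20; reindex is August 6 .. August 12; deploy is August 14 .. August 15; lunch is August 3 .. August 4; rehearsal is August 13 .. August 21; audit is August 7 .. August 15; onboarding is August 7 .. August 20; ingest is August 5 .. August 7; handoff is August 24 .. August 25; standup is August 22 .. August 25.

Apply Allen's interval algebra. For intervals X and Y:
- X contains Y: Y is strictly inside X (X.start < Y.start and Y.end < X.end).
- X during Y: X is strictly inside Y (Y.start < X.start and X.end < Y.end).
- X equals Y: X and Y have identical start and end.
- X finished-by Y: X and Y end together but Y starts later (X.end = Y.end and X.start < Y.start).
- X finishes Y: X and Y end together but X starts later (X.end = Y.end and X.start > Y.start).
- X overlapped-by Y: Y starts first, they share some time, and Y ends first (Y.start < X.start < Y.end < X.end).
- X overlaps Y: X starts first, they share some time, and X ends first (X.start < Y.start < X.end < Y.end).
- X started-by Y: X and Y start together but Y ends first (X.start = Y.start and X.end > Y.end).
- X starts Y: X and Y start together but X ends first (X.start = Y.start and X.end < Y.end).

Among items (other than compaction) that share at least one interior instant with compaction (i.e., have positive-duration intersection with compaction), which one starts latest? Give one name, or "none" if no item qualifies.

rehearsal

Target compaction = [August 18, August 22].
audit [August 7, August 15] → before → excluded.
backup [August 13, August 14] → before → excluded.
deploy [August 14, August 15] → before → excluded.
handoff [August 24, August 25] → after → excluded.
ingest [August 5, August 7] → before → excluded.
lunch [August 3, August 4] → before → excluded.
onboarding [August 7, August 20] → overlaps → candidate.
planning [August 8, August 18] → meets → excluded.
qa_pass [August 9, August 22] → finished-by → candidate.
rehearsal [August 13, August 21] → overlaps → candidate.
reindex [August 6, August 12] → before → excluded.
retro [August 11, August 20] → overlaps → candidate.
standup [August 22, August 25] → met-by → excluded.
Among candidates, latest start is August 13 → rehearsal.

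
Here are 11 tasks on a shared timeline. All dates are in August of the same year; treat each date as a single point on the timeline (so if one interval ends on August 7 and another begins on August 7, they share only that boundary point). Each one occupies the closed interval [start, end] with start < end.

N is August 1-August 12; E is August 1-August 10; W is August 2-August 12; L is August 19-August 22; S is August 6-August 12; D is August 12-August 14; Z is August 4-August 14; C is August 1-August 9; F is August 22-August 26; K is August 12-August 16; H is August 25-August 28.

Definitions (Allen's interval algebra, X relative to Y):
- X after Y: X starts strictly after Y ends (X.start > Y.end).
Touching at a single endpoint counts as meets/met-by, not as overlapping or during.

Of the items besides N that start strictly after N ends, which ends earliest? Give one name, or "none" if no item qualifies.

Target N = [August 1, August 12].
C [August 1, August 9] → starts → excluded.
D [August 12, August 14] → met-by → excluded.
E [August 1, August 10] → starts → excluded.
F [August 22, August 26] → after → candidate.
H [August 25, August 28] → after → candidate.
K [August 12, August 16] → met-by → excluded.
L [August 19, August 22] → after → candidate.
S [August 6, August 12] → finishes → excluded.
W [August 2, August 12] → finishes → excluded.
Z [August 4, August 14] → overlapped-by → excluded.
Among candidates, earliest end is August 22 → L.

L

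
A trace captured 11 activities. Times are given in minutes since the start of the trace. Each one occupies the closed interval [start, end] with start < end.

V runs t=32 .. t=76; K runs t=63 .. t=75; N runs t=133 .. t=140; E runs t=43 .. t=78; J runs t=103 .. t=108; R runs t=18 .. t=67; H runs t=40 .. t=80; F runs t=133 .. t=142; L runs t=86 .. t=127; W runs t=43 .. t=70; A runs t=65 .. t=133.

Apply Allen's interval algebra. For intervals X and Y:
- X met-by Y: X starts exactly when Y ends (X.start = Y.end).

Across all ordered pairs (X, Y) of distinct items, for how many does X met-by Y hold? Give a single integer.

2

Checking all 110 ordered pairs for relation 'met-by'; matching pairs in alphabetical order:
(F, A): F met-by A ✓
(N, A): N met-by A ✓
Count: 2.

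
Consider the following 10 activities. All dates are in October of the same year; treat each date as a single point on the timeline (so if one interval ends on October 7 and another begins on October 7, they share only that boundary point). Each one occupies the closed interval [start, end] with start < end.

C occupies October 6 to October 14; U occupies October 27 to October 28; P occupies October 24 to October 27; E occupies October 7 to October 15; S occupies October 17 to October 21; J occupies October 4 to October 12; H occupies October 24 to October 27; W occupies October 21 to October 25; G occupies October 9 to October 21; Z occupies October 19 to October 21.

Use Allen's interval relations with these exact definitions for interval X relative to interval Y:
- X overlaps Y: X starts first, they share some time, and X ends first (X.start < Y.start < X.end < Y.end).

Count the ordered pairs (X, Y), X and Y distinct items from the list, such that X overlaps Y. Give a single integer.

Checking all 90 ordered pairs for relation 'overlaps'; matching pairs in alphabetical order:
(C, E): C overlaps E ✓
(C, G): C overlaps G ✓
(E, G): E overlaps G ✓
(J, C): J overlaps C ✓
(J, E): J overlaps E ✓
(J, G): J overlaps G ✓
(W, H): W overlaps H ✓
(W, P): W overlaps P ✓
Count: 8.

8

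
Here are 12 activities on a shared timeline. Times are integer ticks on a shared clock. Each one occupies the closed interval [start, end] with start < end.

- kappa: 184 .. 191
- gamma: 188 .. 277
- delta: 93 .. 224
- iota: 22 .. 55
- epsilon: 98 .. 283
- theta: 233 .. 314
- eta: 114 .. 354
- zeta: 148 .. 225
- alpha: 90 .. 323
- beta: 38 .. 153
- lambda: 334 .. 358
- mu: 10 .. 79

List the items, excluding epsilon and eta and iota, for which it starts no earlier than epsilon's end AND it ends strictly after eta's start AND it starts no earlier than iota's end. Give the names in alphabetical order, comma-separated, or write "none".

Conditions: its start is no earlier than epsilon's end (X.start >= 283) AND its end is strictly after eta's start (X.end > 114) AND its start is no earlier than iota's end (X.start >= 55).
alpha: start 90 >= 283? ✗; end 323 > 114? ✓; start 90 >= 55? ✓ → no.
beta: start 38 >= 283? ✗; end 153 > 114? ✓; start 38 >= 55? ✗ → no.
delta: start 93 >= 283? ✗; end 224 > 114? ✓; start 93 >= 55? ✓ → no.
gamma: start 188 >= 283? ✗; end 277 > 114? ✓; start 188 >= 55? ✓ → no.
kappa: start 184 >= 283? ✗; end 191 > 114? ✓; start 184 >= 55? ✓ → no.
lambda: start 334 >= 283? ✓; end 358 > 114? ✓; start 334 >= 55? ✓ → yes.
mu: start 10 >= 283? ✗; end 79 > 114? ✗; start 10 >= 55? ✗ → no.
theta: start 233 >= 283? ✗; end 314 > 114? ✓; start 233 >= 55? ✓ → no.
zeta: start 148 >= 283? ✗; end 225 > 114? ✓; start 148 >= 55? ✓ → no.
Result: lambda.

lambda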